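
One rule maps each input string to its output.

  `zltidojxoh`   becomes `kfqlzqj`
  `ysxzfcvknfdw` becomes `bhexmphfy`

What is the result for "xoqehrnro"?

gjtptq

Rule — delete the first 3 characters, then shift every letter 2 places forward in the alphabet (wrapping around).
Working it through for "xoqehrnro": intermediate "ehrnro", final "gjtptq".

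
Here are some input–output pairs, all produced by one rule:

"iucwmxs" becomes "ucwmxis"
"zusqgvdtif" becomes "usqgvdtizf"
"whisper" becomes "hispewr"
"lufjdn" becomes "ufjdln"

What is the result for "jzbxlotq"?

The rule is to swap the first and last characters, then move the first character to the end.
On "jzbxlotq": the first step gives "qzbxlotj", and the second then gives "zbxlotjq".
(Check on "whisper": → "rhispew" → "hispewr" ✓)

zbxlotjq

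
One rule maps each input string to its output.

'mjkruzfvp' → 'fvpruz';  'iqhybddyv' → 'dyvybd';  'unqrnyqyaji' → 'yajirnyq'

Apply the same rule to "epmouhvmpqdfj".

pqdfjouhvm

Each output is the input with this applied: delete the first 3 characters, then swap the front and back halves of the string.
Working it through for "epmouhvmpqdfj": intermediate "ouhvmpqdfj", final "pqdfjouhvm".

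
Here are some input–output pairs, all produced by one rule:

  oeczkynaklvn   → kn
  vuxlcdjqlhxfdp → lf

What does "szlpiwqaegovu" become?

Each output is the input with this applied: keep one character in every 3, starting at position 3 (positions 3rd, 6th, 9th, ...), then keep only the last 2 characters.
Applying that to "szlpiwqaegovu" gives "ev".

ev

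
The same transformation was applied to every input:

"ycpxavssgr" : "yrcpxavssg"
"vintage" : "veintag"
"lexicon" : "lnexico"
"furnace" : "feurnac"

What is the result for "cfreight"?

Rule — swap the first and last characters, then move the last character to the front.
Starting from "cfreight": after the first operation, "tfreighc"; after the second, "ctfreigh".
(Check on "lexicon": → "nexicol" → "lnexico" ✓)

ctfreigh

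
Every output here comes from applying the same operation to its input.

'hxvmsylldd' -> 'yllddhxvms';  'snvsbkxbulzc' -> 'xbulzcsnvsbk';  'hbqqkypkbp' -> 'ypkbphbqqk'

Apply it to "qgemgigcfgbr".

gcfgbrqgemgi

In each case the input is transformed by: swap the front and back halves of the string.
Doing the same to "qgemgigcfgbr": "gcfgbrqgemgi".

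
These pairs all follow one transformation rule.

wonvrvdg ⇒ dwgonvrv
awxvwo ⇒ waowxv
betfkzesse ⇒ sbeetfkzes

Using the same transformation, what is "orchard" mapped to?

rodrcha

Each output is the input with this applied: swap the first and last characters, then move the last 2 characters to the front (rotate right by 2).
"orchard" → "drcharo" → "rodrcha".
(Check on "wonvrvdg": → "gonvrvdw" → "dwgonvrv" ✓)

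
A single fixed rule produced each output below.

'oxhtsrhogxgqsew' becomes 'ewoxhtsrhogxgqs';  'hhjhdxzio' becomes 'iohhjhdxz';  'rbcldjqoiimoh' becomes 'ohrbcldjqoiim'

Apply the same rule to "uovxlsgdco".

Looking at the pairs, the operation is to move the last 2 characters to the front (rotate right by 2).
Applying that to "uovxlsgdco" gives "couovxlsgd".

couovxlsgd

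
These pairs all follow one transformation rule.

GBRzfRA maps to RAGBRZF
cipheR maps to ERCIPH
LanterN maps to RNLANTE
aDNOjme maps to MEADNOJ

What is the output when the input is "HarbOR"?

ORHARB

The transformation: move the last 2 characters to the front (rotate right by 2), then convert every letter to uppercase.
On "HarbOR" that produces "ORHARB".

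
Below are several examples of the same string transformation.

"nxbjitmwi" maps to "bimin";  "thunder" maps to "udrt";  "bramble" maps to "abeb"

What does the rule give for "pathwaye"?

twyp

The rule is to keep every other character starting from the first (positions 1st, 3rd, 5th, ...), then move the first character to the end.
For "pathwaye", step one produces "ptwy"; step two turns that into "twyp".
(Check on "bramble": → "babe" → "abeb" ✓)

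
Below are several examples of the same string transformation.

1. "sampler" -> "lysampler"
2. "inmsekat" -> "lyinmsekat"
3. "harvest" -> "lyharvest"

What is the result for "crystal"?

The transformation: prepend "ly".
So "crystal" becomes "lycrystal".

lycrystal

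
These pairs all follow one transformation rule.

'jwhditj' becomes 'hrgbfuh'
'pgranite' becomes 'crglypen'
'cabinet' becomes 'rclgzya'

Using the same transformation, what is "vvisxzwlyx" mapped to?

vwjuxvqgtt

The pattern: shift every letter 2 places backward in the alphabet (wrapping around), then reverse the string.
Starting from "vvisxzwlyx": after the first operation, "ttgqvxujwv"; after the second, "vwjuxvqgtt".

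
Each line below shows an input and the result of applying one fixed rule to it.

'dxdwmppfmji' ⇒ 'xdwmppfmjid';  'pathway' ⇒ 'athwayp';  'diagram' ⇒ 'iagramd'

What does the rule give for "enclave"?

nclavee

The transformation: move the first character to the end.
So "enclave" becomes "nclavee".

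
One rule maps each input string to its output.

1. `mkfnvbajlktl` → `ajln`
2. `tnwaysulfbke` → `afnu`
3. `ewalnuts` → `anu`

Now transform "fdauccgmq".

Each output is the input with this applied: sort the characters into alphabetical order, then keep one character in every 3, starting at position 1 (positions 1st, 4th, 7th, ...).
Starting from "fdauccgmq": after the first operation, "accdfgmqu"; after the second, "adm".

adm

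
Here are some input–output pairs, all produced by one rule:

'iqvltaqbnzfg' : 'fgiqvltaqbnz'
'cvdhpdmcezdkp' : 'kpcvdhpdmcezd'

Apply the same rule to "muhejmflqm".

Each output is the input with this applied: move the last 2 characters to the front (rotate right by 2).
Applying that to "muhejmflqm" gives "qmmuhejmfl".

qmmuhejmfl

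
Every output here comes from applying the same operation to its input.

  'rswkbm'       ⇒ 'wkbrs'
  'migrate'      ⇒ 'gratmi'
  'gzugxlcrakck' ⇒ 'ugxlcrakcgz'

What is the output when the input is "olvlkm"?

Each output is the input with this applied: delete the last character, then move the first 2 characters to the end (rotate left by 2).
Working it through for "olvlkm": intermediate "olvlk", final "vlkol".

vlkol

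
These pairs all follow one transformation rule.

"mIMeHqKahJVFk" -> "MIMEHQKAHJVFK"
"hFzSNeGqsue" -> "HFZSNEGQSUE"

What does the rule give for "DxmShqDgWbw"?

The transformation: convert every letter to uppercase.
Applying that to "DxmShqDgWbw" gives "DXMSHQDGWBW".

DXMSHQDGWBW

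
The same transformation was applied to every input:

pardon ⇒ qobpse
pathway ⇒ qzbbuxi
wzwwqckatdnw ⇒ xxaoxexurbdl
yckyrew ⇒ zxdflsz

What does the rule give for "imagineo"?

jpnfbohj

The transformation: take characters alternately from the front and the back (1st, last, 2nd, 2nd-last, ...), then shift every letter 1 place forward in the alphabet (wrapping around).
For "imagineo", step one produces "iomeangi"; step two turns that into "jpnfbohj".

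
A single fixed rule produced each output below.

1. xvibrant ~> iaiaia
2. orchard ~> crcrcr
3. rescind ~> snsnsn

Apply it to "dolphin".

lilili

In each case the input is transformed by: keep one character in every 3, starting at position 3 (positions 3rd, 6th, 9th, ...), then write the whole string 3 times in a row.
Working it through for "dolphin": intermediate "li", final "lilili".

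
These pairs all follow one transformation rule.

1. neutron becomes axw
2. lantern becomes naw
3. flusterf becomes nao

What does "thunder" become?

mna

Rule — shift every letter 9 places forward in the alphabet (wrapping around), then keep only the last 3 characters.
On "thunder": the first step gives "cqdwmna", and the second then gives "mna".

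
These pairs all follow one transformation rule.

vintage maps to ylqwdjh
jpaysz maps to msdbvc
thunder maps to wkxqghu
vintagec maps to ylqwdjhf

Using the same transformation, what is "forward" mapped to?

The pattern: shift every letter 3 places forward in the alphabet (wrapping around).
On "forward" that produces "iruzdug".

iruzdug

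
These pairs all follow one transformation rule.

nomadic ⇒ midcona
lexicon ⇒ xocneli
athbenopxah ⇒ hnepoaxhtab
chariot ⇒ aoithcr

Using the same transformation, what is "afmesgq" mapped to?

In each case the input is transformed by: swap each adjacent pair of characters (1↔2, 3↔4, ...), then move the first 3 characters to the end (rotate left by 3).
Applying both steps to "afmesgq": "faemgsq", then "mgsqfae".

mgsqfae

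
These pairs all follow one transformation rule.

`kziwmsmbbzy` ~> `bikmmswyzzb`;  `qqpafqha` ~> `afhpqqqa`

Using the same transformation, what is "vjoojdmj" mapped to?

The pattern: sort the characters into alphabetical order, then move the first character to the end.
Doing the same to "vjoojdmj": "jjjmoovd".
(Check on "kziwmsmbbzy": → "bbikmmswyzz" → "bikmmswyzzb" ✓)

jjjmoovd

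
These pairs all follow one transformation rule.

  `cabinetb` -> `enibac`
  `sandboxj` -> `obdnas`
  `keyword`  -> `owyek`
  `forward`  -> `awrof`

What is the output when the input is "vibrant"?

arbiv

In each case the input is transformed by: delete the last 2 characters, then reverse the string.
"vibrant" → "vibra" → "arbiv".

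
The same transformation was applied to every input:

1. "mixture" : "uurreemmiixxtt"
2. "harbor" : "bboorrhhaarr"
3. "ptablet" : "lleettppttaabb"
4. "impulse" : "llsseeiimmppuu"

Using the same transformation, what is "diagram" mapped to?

In each case the input is transformed by: move the last 3 characters to the front (rotate right by 3), then double every character.
On "diagram" that produces "rraammddiiaagg".

rraammddiiaagg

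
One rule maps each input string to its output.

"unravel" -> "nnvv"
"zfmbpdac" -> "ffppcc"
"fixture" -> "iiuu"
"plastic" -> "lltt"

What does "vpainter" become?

ppnnrr

Rule — keep one character in every 3, starting at position 2 (positions 2nd, 5th, 8th, ...), then double every character.
"vpainter" → "pnr" → "ppnnrr".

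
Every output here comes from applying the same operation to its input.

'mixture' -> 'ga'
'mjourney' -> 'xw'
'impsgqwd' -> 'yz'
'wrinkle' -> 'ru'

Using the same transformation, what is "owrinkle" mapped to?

at

Rule — keep one character in every 3, starting at position 3 (positions 3rd, 6th, 9th, ...), then shift every letter 9 places forward in the alphabet (wrapping around).
For "owrinkle" the result is "at".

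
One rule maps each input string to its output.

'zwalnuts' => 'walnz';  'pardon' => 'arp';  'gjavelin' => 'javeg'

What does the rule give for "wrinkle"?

rinw

The transformation: delete the last 3 characters, then move the first character to the end.
Starting from "wrinkle": after the first operation, "wrin"; after the second, "rinw".
(Check on "gjavelin": → "gjave" → "javeg" ✓)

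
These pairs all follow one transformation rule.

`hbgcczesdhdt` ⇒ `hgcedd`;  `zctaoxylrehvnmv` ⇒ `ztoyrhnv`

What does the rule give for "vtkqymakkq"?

The transformation: keep every other character starting from the first (positions 1st, 3rd, 5th, ...).
So "vtkqymakkq" becomes "vkyak".

vkyak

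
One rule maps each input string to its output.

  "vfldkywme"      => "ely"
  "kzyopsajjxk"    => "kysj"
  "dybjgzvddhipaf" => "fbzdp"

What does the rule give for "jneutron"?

What's happening: move the last 2 characters to the front (rotate right by 2), then keep one character in every 3, starting at position 2 (positions 2nd, 5th, 8th, ...).
On "jneutron" that produces "ner".

ner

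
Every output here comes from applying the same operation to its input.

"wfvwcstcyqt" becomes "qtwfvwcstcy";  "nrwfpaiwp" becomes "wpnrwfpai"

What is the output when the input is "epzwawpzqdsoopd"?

Rule — move the last 2 characters to the front (rotate right by 2).
For "epzwawpzqdsoopd" the result is "pdepzwawpzqdsoo".

pdepzwawpzqdsoo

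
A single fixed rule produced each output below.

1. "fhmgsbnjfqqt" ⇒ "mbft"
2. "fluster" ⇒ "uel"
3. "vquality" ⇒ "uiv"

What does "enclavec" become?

cve

The rule is to move the first 2 characters to the end (rotate left by 2), then keep one character in every 3, starting at position 1 (positions 1st, 4th, 7th, ...).
"enclavec" → "clavecen" → "cve".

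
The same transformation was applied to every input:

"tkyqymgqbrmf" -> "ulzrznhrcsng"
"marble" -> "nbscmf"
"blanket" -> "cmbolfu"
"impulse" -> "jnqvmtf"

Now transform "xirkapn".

yjslbqo

Looking at the pairs, the operation is to shift every letter 1 place forward in the alphabet (wrapping around).
On "xirkapn" that produces "yjslbqo".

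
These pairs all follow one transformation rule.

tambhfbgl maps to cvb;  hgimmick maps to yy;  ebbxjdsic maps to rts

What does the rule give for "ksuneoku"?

ke

The rule is to keep one character in every 3, starting at position 3 (positions 3rd, 6th, 9th, ...), then shift every letter 10 places backward in the alphabet (wrapping around).
On "ksuneoku": the first step gives "uo", and the second then gives "ke".
(Check on "tambhfbgl": → "mfl" → "cvb" ✓)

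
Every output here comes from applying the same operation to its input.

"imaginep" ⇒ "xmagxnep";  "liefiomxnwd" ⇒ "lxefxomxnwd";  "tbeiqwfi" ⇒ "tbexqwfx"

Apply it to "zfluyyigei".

Looking at the pairs, the operation is to replace every "i" with "x".
Applying that to "zfluyyigei" gives "zfluyyxgex".

zfluyyxgex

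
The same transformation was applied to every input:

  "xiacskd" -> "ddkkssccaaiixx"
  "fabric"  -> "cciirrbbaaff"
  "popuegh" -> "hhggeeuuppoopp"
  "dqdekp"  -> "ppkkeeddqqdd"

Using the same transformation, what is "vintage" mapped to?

The rule is to double every character, then reverse the string.
"vintage" → "vviinnttaaggee" → "eeggaattnniivv".

eeggaattnniivv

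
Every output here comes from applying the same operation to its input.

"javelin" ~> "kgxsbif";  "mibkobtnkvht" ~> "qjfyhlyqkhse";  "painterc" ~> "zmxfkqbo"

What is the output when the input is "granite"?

bdoxkfq

Each output is the input with this applied: shift every letter 3 places backward in the alphabet (wrapping around), then move the last character to the front.
Starting from "granite": after the first operation, "doxkfqb"; after the second, "bdoxkfq".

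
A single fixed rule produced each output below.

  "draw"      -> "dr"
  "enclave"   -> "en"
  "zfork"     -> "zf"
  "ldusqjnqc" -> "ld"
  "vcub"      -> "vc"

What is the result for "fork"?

fo

The rule is to keep only the first 2 characters.
Doing the same to "fork": "fo".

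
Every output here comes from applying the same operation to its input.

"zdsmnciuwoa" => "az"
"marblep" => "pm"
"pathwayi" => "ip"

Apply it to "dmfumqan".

Each output is the input with this applied: move the last character to the front, then keep only the first 2 characters.
Applying both steps to "dmfumqan": "ndmfumqa", then "nd".

nd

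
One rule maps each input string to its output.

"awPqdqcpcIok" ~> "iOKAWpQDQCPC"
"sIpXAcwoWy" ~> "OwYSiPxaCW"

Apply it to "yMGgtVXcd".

xCDYmgGTv

The transformation: flip the case of every letter, then move the last 3 characters to the front (rotate right by 3).
For "yMGgtVXcd", step one produces "YmgGTvxCD"; step two turns that into "xCDYmgGTv".
(Check on "sIpXAcwoWy": → "SiPxaCWOwY" → "OwYSiPxaCW" ✓)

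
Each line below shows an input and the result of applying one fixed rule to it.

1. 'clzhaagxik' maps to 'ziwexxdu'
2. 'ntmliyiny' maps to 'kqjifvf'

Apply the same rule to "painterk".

mxfkqb

In each case the input is transformed by: delete the last 2 characters, then shift every letter 3 places backward in the alphabet (wrapping around).
Working it through for "painterk": intermediate "painte", final "mxfkqb".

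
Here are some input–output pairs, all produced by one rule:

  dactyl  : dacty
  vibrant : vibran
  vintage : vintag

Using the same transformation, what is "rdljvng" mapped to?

What's happening: delete the last character.
"rdljvng" → "rdljvn".

rdljvn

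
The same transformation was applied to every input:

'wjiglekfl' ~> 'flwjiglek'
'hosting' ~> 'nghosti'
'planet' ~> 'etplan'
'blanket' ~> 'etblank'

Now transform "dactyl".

yldact

Looking at the pairs, the operation is to move the last 2 characters to the front (rotate right by 2).
Doing the same to "dactyl": "yldact".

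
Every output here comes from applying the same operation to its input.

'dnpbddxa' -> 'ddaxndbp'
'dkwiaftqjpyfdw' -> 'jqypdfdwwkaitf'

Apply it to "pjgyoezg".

eogzjpyg

The rule is to swap the front and back halves of the string, then swap each adjacent pair of characters (1↔2, 3↔4, ...).
Applying both steps to "pjgyoezg": "oezgpjgy", then "eogzjpyg".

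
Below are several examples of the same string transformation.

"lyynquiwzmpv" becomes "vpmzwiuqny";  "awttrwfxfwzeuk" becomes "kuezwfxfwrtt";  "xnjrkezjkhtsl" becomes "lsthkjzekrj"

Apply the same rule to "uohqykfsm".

Rule — reverse the string, then delete the last 2 characters.
Working it through for "uohqykfsm": intermediate "msfkyqhou", final "msfkyqh".
(Check on "lyynquiwzmpv": → "vpmzwiuqnyyl" → "vpmzwiuqny" ✓)

msfkyqh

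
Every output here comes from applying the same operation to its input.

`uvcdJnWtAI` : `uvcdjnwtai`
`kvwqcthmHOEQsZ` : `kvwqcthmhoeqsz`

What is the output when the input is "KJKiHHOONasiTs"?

In each case the input is transformed by: convert every letter to lowercase.
For "KJKiHHOONasiTs" the result is "kjkihhoonasits".

kjkihhoonasits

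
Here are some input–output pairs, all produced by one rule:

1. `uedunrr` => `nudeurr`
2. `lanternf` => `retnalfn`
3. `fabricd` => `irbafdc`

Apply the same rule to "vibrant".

arbivtn

In each case the input is transformed by: move the last 2 characters to the front (rotate right by 2), then reverse the string.
For "vibrant", step one produces "ntvibra"; step two turns that into "arbivtn".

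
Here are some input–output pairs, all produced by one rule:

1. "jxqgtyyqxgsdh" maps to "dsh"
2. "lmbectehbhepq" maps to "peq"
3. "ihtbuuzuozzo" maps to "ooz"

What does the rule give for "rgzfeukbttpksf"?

The transformation: swap each adjacent pair of characters (1↔2, 3↔4, ...), then keep only the last 3 characters.
Working it through for "rgzfeukbttpksf": intermediate "grfzuebkttkpfs", final "pfs".

pfs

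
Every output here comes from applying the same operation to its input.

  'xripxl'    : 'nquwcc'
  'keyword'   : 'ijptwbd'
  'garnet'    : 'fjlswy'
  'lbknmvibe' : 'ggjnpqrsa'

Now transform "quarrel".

fjqvwwz

Each output is the input with this applied: sort the characters into alphabetical order, then shift every letter 5 places forward in the alphabet (wrapping around).
On "quarrel" that produces "fjqvwwz".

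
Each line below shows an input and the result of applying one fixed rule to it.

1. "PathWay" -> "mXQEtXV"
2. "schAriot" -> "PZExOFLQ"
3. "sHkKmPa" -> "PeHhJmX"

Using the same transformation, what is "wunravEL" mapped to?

In each case the input is transformed by: flip the case of every letter, then shift every letter 3 places backward in the alphabet (wrapping around).
Working it through for "wunravEL": intermediate "WUNRAVel", final "TRKOXSbi".
(Check on "sHkKmPa": → "ShKkMpA" → "PeHhJmX" ✓)

TRKOXSbi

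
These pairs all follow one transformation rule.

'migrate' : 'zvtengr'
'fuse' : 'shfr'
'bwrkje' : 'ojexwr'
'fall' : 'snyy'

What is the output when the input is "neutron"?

Rule — shift every letter 13 places forward in the alphabet (wrapping around) — i.e. ROT13.
So "neutron" becomes "arhgeba".

arhgeba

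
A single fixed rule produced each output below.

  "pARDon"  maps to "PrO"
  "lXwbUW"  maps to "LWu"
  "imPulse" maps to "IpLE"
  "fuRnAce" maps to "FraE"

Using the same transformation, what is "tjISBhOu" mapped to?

Tibo

The transformation: keep every other character starting from the first (positions 1st, 3rd, 5th, ...), then flip the case of every letter.
Doing the same to "tjISBhOu": "Tibo".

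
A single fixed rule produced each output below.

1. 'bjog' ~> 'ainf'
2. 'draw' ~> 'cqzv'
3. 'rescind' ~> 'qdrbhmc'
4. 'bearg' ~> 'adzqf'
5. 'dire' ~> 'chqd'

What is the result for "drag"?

The rule is to shift every letter 1 place backward in the alphabet (wrapping around).
For "drag" the result is "cqzf".

cqzf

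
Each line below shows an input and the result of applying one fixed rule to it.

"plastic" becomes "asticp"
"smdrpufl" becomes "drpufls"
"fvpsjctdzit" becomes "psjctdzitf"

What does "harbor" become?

rborh

The transformation: move the first 2 characters to the end (rotate left by 2), then delete the last character.
"harbor" → "rborha" → "rborh".
(Check on "smdrpufl": → "drpuflsm" → "drpufls" ✓)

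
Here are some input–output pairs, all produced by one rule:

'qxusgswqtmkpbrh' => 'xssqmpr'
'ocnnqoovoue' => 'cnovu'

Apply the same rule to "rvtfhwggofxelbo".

Rule — keep every other character starting from the second (positions 2nd, 4th, 6th, ...).
So "rvtfhwggofxelbo" becomes "vfwgfeb".

vfwgfeb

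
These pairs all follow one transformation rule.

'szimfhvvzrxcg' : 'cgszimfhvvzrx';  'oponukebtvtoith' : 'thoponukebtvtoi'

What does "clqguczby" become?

byclqgucz

The transformation: move the last 2 characters to the front (rotate right by 2).
So "clqguczby" becomes "byclqgucz".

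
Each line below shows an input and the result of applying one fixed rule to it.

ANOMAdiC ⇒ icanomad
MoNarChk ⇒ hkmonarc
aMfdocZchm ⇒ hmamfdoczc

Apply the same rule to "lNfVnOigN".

Rule — move the last 2 characters to the front (rotate right by 2), then convert every letter to lowercase.
"lNfVnOigN" → "gNlNfVnOi" → "gnlnfvnoi".

gnlnfvnoi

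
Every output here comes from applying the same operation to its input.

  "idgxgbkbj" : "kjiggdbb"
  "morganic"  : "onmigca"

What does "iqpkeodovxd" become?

In each case the input is transformed by: sort the characters into reverse alphabetical order, then delete the first character.
For "iqpkeodovxd", step one produces "xvqpookiedd"; step two turns that into "vqpookiedd".

vqpookiedd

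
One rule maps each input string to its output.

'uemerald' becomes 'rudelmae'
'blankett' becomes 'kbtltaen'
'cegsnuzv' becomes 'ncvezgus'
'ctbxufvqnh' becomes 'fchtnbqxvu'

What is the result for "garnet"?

ngtaer

In each case the input is transformed by: take characters alternately from the front and the back (1st, last, 2nd, 2nd-last, ...), then move the last character to the front.
Working it through for "garnet": intermediate "gtaern", final "ngtaer".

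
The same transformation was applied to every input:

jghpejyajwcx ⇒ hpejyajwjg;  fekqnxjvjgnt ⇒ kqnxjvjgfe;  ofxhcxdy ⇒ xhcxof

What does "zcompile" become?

ompizc

In each case the input is transformed by: delete the last 2 characters, then move the first 2 characters to the end (rotate left by 2).
For "zcompile" the result is "ompizc".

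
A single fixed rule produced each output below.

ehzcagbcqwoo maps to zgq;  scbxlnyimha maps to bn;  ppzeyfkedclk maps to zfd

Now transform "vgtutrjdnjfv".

trn

Each output is the input with this applied: delete the last 3 characters, then keep one character in every 3, starting at position 3 (positions 3rd, 6th, 9th, ...).
Starting from "vgtutrjdnjfv": after the first operation, "vgtutrjdn"; after the second, "trn".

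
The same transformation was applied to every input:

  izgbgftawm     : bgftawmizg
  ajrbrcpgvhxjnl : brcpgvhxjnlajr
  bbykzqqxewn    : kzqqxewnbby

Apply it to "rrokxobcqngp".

What's happening: move the first 3 characters to the end (rotate left by 3).
"rrokxobcqngp" → "kxobcqngprro".

kxobcqngprro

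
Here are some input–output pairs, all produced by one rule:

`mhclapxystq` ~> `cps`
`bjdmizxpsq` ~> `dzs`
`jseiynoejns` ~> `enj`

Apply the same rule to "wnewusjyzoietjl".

eszel

Rule — keep one character in every 3, starting at position 3 (positions 3rd, 6th, 9th, ...).
Doing the same to "wnewusjyzoietjl": "eszel".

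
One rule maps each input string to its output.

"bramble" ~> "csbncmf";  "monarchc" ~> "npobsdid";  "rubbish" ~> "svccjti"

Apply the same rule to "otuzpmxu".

puvaqnyv

The transformation: shift every letter 1 place forward in the alphabet (wrapping around).
For "otuzpmxu" the result is "puvaqnyv".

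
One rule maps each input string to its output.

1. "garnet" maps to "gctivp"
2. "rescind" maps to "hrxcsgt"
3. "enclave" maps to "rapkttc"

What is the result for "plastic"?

The transformation: shift every letter 11 places backward in the alphabet (wrapping around), then move the first 2 characters to the end (rotate left by 2).
Applying both steps to "plastic": "eaphixr", then "phixrea".

phixrea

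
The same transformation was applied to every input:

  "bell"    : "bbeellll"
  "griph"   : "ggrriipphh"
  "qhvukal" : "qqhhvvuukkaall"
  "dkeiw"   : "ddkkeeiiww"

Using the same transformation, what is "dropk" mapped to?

The rule is to double every character.
So "dropk" becomes "ddrrooppkk".

ddrrooppkk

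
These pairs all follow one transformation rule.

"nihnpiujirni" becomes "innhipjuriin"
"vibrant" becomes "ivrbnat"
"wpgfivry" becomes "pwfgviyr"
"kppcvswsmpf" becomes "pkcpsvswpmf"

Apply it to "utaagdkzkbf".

In each case the input is transformed by: swap each adjacent pair of characters (1↔2, 3↔4, ...).
Applying that to "utaagdkzkbf" gives "tuaadgzkbkf".

tuaadgzkbkf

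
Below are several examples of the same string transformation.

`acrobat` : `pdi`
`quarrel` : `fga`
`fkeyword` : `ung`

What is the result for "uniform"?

What's happening: keep one character in every 3, starting at position 1 (positions 1st, 4th, 7th, ...), then shift every letter 11 places backward in the alphabet (wrapping around).
"uniform" → "jub".

jub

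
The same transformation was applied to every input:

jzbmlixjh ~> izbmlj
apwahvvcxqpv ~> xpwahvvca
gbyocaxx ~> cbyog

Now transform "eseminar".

iseme

Looking at the pairs, the operation is to delete the last 3 characters, then swap the first and last characters.
On "eseminar": the first step gives "esemi", and the second then gives "iseme".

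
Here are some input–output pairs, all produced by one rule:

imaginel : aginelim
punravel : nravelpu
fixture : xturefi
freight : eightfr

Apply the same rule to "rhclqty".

clqtyrh

Rule — move the first 2 characters to the end (rotate left by 2).
On "rhclqty" that produces "clqtyrh".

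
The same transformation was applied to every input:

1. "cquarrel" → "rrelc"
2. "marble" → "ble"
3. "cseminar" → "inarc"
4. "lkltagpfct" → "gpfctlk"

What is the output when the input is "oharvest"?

Rule — swap the front and back halves of the string, then delete the last 3 characters.
Applying both steps to "oharvest": "vestohar", then "vesto".

vesto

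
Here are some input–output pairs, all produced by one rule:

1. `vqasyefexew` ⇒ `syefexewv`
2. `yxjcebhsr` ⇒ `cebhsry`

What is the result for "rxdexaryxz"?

exaryxzr

Each output is the input with this applied: move the first 3 characters to the end (rotate left by 3), then delete the last 2 characters.
Starting from "rxdexaryxz": after the first operation, "exaryxzrxd"; after the second, "exaryxzr".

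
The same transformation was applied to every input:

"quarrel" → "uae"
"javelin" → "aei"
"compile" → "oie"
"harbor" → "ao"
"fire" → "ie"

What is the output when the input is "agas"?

aa

The rule is to keep only the vowels.
On "agas" that produces "aa".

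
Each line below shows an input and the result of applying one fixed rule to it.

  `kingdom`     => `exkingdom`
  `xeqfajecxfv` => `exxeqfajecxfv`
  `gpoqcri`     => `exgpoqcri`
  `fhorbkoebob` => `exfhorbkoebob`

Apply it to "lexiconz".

exlexiconz

In each case the input is transformed by: prepend "ex".
Doing the same to "lexiconz": "exlexiconz".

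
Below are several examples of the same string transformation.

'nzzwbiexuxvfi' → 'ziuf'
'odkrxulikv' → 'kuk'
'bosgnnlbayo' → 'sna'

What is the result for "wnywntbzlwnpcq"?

ytlp

Looking at the pairs, the operation is to keep one character in every 3, starting at position 3 (positions 3rd, 6th, 9th, ...).
For "wnywntbzlwnpcq" the result is "ytlp".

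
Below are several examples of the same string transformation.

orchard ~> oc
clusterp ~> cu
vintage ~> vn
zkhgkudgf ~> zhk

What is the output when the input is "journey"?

The rule is to keep every other character starting from the first (positions 1st, 3rd, 5th, ...), then delete the last 2 characters.
Starting from "journey": after the first operation, "juny"; after the second, "ju".

ju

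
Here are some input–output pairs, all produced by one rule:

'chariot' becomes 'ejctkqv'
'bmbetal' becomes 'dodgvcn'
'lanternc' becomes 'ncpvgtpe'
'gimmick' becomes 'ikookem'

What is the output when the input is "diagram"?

fkcitco

The transformation: shift every letter 2 places forward in the alphabet (wrapping around).
Doing the same to "diagram": "fkcitco".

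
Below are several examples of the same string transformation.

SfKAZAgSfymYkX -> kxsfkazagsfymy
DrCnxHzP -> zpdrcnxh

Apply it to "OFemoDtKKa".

kaofemodtk

What's happening: move the last 2 characters to the front (rotate right by 2), then convert every letter to lowercase.
So "OFemoDtKKa" becomes "kaofemodtk".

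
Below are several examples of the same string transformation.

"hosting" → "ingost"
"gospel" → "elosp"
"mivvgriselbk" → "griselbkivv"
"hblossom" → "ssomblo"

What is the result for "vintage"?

Each output is the input with this applied: delete the first character, then move the first 3 characters to the end (rotate left by 3).
Starting from "vintage": after the first operation, "intage"; after the second, "ageint".

ageint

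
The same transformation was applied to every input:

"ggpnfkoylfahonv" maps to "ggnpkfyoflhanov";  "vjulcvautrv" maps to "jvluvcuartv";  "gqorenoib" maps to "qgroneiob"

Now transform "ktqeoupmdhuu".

tkequomphduu

The pattern: swap each adjacent pair of characters (1↔2, 3↔4, ...).
For "ktqeoupmdhuu" the result is "tkequomphduu".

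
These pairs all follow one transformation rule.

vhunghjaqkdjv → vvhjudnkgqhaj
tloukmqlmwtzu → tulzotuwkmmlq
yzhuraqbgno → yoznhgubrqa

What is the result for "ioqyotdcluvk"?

The transformation: take characters alternately from the front and the back (1st, last, 2nd, 2nd-last, ...).
For "ioqyotdcluvk" the result is "ikovquyloctd".

ikovquyloctd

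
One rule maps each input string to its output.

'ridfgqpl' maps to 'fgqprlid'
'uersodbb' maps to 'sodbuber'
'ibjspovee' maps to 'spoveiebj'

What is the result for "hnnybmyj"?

Each output is the input with this applied: swap the first and last characters, then move the first 3 characters to the end (rotate left by 3).
Working it through for "hnnybmyj": intermediate "jnnybmyh", final "ybmyhjnn".

ybmyhjnn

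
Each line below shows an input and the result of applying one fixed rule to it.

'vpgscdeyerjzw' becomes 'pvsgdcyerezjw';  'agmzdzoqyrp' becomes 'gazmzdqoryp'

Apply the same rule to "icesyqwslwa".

ciseqyswwla

In each case the input is transformed by: swap each adjacent pair of characters (1↔2, 3↔4, ...).
Applying that to "icesyqwslwa" gives "ciseqyswwla".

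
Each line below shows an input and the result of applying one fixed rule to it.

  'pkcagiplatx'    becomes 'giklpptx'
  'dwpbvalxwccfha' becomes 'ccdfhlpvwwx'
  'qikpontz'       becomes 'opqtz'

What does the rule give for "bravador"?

dorrv

Each output is the input with this applied: sort the characters into alphabetical order, then delete the first 3 characters.
For "bravador", step one produces "aabdorrv"; step two turns that into "dorrv".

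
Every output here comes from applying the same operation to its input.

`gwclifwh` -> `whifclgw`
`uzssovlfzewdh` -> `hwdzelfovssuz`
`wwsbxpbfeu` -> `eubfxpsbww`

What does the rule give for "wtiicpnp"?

npcpiiwt

What's happening: swap each adjacent pair of characters (1↔2, 3↔4, ...), then reverse the string.
"wtiicpnp" → "npcpiiwt".
(Check on "gwclifwh": → "wglcfihw" → "whifclgw" ✓)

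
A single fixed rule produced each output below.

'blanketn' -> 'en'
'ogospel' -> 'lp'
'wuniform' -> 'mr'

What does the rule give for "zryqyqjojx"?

Each output is the input with this applied: sort the characters into alphabetical order, then keep one character in every 3, starting at position 3 (positions 3rd, 6th, 9th, ...).
Applying that to "zryqyqjojx" gives "ory".

ory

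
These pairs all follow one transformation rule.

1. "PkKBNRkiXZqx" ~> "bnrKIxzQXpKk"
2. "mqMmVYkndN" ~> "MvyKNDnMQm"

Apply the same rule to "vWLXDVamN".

xdvAMnVwl

In each case the input is transformed by: flip the case of every letter, then move the first 3 characters to the end (rotate left by 3).
Working it through for "vWLXDVamN": intermediate "VwlxdvAMn", final "xdvAMnVwl".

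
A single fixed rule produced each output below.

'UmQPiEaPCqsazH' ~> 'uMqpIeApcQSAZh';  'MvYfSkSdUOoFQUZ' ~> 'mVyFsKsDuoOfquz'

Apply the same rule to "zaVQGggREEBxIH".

The transformation: flip the case of every letter.
Doing the same to "zaVQGggREEBxIH": "ZAvqgGGreebXih".

ZAvqgGGreebXih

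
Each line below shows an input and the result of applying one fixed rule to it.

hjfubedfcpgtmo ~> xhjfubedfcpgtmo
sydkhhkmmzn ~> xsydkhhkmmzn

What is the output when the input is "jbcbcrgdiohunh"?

xjbcbcrgdiohunh

The transformation: prepend "x".
For "jbcbcrgdiohunh" the result is "xjbcbcrgdiohunh".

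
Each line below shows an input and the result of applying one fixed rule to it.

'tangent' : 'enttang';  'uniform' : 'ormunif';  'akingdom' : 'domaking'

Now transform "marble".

The pattern: move the last 3 characters to the front (rotate right by 3).
Applying that to "marble" gives "blemar".

blemar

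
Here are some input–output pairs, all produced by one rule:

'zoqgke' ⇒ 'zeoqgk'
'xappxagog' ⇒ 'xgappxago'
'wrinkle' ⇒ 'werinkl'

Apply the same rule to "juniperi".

The transformation: swap the first and last characters, then move the last character to the front.
For "juniperi" the result is "jiuniper".

jiuniper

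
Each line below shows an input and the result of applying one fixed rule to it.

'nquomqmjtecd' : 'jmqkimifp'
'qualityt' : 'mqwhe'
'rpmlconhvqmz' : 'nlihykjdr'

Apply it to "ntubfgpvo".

jpqxbc

Each output is the input with this applied: shift every letter 4 places backward in the alphabet (wrapping around), then delete the last 3 characters.
"ntubfgpvo" → "jpqxbclrk" → "jpqxbc".
(Check on "nquomqmjtecd": → "jmqkimifpayz" → "jmqkimifp" ✓)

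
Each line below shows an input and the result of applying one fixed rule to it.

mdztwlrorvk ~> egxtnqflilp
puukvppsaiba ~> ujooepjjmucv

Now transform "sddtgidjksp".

The transformation: shift every letter 6 places backward in the alphabet (wrapping around), then move the last character to the front.
On "sddtgidjksp": the first step gives "mxxnacxdemj", and the second then gives "jmxxnacxdem".

jmxxnacxdem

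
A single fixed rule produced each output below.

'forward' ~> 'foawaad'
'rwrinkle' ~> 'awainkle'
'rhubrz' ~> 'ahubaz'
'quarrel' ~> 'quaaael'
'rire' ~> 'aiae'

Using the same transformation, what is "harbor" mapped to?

haaboa

Each output is the input with this applied: replace every "r" with "a".
Applying that to "harbor" gives "haaboa".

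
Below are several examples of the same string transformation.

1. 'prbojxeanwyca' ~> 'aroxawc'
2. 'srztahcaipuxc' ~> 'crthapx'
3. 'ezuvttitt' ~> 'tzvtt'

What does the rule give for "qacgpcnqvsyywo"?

oagcqsy

What's happening: move the last character to the front, then keep every other character starting from the first (positions 1st, 3rd, 5th, ...).
For "qacgpcnqvsyywo" the result is "oagcqsy".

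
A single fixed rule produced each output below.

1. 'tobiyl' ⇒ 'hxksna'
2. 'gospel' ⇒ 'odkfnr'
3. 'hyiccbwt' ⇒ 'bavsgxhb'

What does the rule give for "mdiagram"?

Rule — shift every letter 1 place backward in the alphabet (wrapping around), then swap the front and back halves of the string.
"mdiagram" → "lchzfqzl" → "fqzllchz".
(Check on "gospel": → "fnrodk" → "odkfnr" ✓)

fqzllchz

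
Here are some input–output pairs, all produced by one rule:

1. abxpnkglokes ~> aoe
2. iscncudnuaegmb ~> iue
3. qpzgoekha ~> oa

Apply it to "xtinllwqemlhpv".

The rule is to keep every other character starting from the first (positions 1st, 3rd, 5th, ...), then keep only the vowels.
Working it through for "xtinllwqemlhpv": intermediate "xilwelp", final "ie".

ie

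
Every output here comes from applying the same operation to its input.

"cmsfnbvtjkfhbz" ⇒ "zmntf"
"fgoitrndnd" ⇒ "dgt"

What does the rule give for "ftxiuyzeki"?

The transformation: keep one character in every 3, starting at position 2 (positions 2nd, 5th, 8th, ...), then move the last character to the front.
Working it through for "ftxiuyzeki": intermediate "tue", final "etu".

etu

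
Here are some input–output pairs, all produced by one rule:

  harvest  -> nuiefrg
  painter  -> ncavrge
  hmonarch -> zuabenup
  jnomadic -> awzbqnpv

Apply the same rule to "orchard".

Rule — shift every letter 13 places forward in the alphabet (wrapping around) — i.e. ROT13, then swap each adjacent pair of characters (1↔2, 3↔4, ...).
For "orchard", step one produces "bepuneq"; step two turns that into "ebupenq".
(Check on "painter": → "cnvagre" → "ncavrge" ✓)

ebupenq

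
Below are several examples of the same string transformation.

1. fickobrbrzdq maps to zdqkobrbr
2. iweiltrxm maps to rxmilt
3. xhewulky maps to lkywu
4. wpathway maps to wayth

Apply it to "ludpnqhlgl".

What's happening: delete the first 3 characters, then move the last 3 characters to the front (rotate right by 3).
Working it through for "ludpnqhlgl": intermediate "pnqhlgl", final "lglpnqh".

lglpnqh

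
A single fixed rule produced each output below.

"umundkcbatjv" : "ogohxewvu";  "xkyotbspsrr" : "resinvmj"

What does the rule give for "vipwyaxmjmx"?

pcjqsurg

Rule — delete the last 3 characters, then shift every letter 6 places backward in the alphabet (wrapping around).
For "vipwyaxmjmx", step one produces "vipwyaxm"; step two turns that into "pcjqsurg".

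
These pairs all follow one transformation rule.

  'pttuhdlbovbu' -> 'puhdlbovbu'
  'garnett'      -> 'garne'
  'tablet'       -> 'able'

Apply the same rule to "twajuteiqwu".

wajueiqwu

Looking at the pairs, the operation is to remove every "t".
"twajuteiqwu" → "wajueiqwu".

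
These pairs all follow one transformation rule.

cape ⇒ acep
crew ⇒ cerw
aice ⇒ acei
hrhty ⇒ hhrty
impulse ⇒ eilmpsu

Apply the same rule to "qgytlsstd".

Looking at the pairs, the operation is to sort the characters into alphabetical order.
For "qgytlsstd" the result is "dglqsstty".

dglqsstty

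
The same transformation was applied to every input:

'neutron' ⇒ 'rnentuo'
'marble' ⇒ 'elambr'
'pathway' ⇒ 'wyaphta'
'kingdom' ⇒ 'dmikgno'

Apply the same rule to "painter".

The pattern: swap each adjacent pair of characters (1↔2, 3↔4, ...), then move the last 2 characters to the front (rotate right by 2).
For "painter", step one produces "apnietr"; step two turns that into "trapnie".

trapnie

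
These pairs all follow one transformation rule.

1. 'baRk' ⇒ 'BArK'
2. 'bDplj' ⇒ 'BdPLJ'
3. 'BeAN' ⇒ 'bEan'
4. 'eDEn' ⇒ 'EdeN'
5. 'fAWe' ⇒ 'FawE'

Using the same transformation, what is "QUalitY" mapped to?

quALITy

The transformation: flip the case of every letter.
"QUalitY" → "quALITy".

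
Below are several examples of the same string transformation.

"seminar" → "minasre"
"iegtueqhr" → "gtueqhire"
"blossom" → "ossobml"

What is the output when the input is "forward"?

rwarfdo

In each case the input is transformed by: swap the first and last characters, then move the first 2 characters to the end (rotate left by 2).
On "forward": the first step gives "dorwarf", and the second then gives "rwarfdo".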